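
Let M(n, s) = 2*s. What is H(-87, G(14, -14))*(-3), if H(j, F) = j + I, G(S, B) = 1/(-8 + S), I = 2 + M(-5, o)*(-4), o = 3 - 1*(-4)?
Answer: 423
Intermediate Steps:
o = 7 (o = 3 + 4 = 7)
I = -54 (I = 2 + (2*7)*(-4) = 2 + 14*(-4) = 2 - 56 = -54)
H(j, F) = -54 + j (H(j, F) = j - 54 = -54 + j)
H(-87, G(14, -14))*(-3) = (-54 - 87)*(-3) = -141*(-3) = 423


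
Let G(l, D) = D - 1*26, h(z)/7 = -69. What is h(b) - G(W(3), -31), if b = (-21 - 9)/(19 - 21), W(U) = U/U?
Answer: -426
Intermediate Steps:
W(U) = 1
b = 15 (b = -30/(-2) = -30*(-1/2) = 15)
h(z) = -483 (h(z) = 7*(-69) = -483)
G(l, D) = -26 + D (G(l, D) = D - 26 = -26 + D)
h(b) - G(W(3), -31) = -483 - (-26 - 31) = -483 - 1*(-57) = -483 + 57 = -426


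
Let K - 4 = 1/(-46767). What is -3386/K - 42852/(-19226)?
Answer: -1518239887464/1798275071 ≈ -844.28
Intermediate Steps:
K = 187067/46767 (K = 4 + 1/(-46767) = 4 - 1/46767 = 187067/46767 ≈ 4.0000)
-3386/K - 42852/(-19226) = -3386/187067/46767 - 42852/(-19226) = -3386*46767/187067 - 42852*(-1/19226) = -158353062/187067 + 21426/9613 = -1518239887464/1798275071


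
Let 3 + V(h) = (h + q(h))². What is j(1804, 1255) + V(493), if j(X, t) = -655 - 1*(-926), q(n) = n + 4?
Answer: 980368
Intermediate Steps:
q(n) = 4 + n
V(h) = -3 + (4 + 2*h)² (V(h) = -3 + (h + (4 + h))² = -3 + (4 + 2*h)²)
j(X, t) = 271 (j(X, t) = -655 + 926 = 271)
j(1804, 1255) + V(493) = 271 + (-3 + 4*(2 + 493)²) = 271 + (-3 + 4*495²) = 271 + (-3 + 4*245025) = 271 + (-3 + 980100) = 271 + 980097 = 980368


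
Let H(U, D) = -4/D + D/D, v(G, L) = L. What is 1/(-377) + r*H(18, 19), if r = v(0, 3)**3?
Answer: 152666/7163 ≈ 21.313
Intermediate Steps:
H(U, D) = 1 - 4/D (H(U, D) = -4/D + 1 = 1 - 4/D)
r = 27 (r = 3**3 = 27)
1/(-377) + r*H(18, 19) = 1/(-377) + 27*((-4 + 19)/19) = -1/377 + 27*((1/19)*15) = -1/377 + 27*(15/19) = -1/377 + 405/19 = 152666/7163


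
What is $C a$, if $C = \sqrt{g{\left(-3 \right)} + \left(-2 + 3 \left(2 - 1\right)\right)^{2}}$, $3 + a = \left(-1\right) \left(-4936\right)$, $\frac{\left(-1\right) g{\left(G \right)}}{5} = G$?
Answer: $19732$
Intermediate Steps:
$g{\left(G \right)} = - 5 G$
$a = 4933$ ($a = -3 - -4936 = -3 + 4936 = 4933$)
$C = 4$ ($C = \sqrt{\left(-5\right) \left(-3\right) + \left(-2 + 3 \left(2 - 1\right)\right)^{2}} = \sqrt{15 + \left(-2 + 3 \cdot 1\right)^{2}} = \sqrt{15 + \left(-2 + 3\right)^{2}} = \sqrt{15 + 1^{2}} = \sqrt{15 + 1} = \sqrt{16} = 4$)
$C a = 4 \cdot 4933 = 19732$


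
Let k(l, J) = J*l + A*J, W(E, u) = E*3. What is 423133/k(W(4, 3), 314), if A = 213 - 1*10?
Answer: 423133/67510 ≈ 6.2677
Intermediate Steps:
A = 203 (A = 213 - 10 = 203)
W(E, u) = 3*E
k(l, J) = 203*J + J*l (k(l, J) = J*l + 203*J = 203*J + J*l)
423133/k(W(4, 3), 314) = 423133/((314*(203 + 3*4))) = 423133/((314*(203 + 12))) = 423133/((314*215)) = 423133/67510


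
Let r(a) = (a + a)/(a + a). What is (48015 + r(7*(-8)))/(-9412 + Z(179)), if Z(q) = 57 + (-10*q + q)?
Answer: -24008/5483 ≈ -4.3786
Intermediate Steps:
r(a) = 1 (r(a) = (2*a)/((2*a)) = (2*a)*(1/(2*a)) = 1)
Z(q) = 57 - 9*q
(48015 + r(7*(-8)))/(-9412 + Z(179)) = (48015 + 1)/(-9412 + (57 - 9*179)) = 48016/(-9412 + (57 - 1611)) = 48016/(-9412 - 1554) = 48016/(-10966) = 48016*(-1/10966) = -24008/5483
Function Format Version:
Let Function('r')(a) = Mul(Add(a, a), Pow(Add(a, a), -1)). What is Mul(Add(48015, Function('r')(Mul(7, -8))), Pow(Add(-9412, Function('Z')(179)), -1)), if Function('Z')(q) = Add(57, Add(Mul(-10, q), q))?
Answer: Rational(-24008, 5483) ≈ -4.3786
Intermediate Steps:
Function('r')(a) = 1 (Function('r')(a) = Mul(Mul(2, a), Pow(Mul(2, a), -1)) = Mul(Mul(2, a), Mul(Rational(1, 2), Pow(a, -1))) = 1)
Function('Z')(q) = Add(57, Mul(-9, q))
Mul(Add(48015, Function('r')(Mul(7, -8))), Pow(Add(-9412, Function('Z')(179)), -1)) = Mul(Add(48015, 1), Pow(Add(-9412, Add(57, Mul(-9, 179))), -1)) = Mul(48016, Pow(Add(-9412, Add(57, -1611)), -1)) = Mul(48016, Pow(Add(-9412, -1554), -1)) = Mul(48016, Pow(-10966, -1)) = Mul(48016, Rational(-1, 10966)) = Rational(-24008, 5483)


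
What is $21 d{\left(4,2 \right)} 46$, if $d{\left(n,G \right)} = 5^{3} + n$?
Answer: $124614$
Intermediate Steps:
$d{\left(n,G \right)} = 125 + n$
$21 d{\left(4,2 \right)} 46 = 21 \left(125 + 4\right) 46 = 21 \cdot 129 \cdot 46 = 2709 \cdot 46 = 124614$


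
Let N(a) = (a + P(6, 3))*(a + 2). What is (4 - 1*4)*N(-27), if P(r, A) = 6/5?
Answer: 0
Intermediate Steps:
P(r, A) = 6/5 (P(r, A) = 6*(⅕) = 6/5)
N(a) = (2 + a)*(6/5 + a) (N(a) = (a + 6/5)*(a + 2) = (6/5 + a)*(2 + a) = (2 + a)*(6/5 + a))
(4 - 1*4)*N(-27) = (4 - 1*4)*(12/5 + (-27)² + (16/5)*(-27)) = (4 - 4)*(12/5 + 729 - 432/5) = 0*645 = 0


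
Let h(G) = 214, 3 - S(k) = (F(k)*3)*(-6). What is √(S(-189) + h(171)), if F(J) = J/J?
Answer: √235 ≈ 15.330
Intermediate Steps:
F(J) = 1
S(k) = 21 (S(k) = 3 - 1*3*(-6) = 3 - 3*(-6) = 3 - 1*(-18) = 3 + 18 = 21)
√(S(-189) + h(171)) = √(21 + 214) = √235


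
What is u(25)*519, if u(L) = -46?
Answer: -23874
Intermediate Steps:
u(25)*519 = -46*519 = -23874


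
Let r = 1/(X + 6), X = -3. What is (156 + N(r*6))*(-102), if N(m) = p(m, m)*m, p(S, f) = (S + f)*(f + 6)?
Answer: -22440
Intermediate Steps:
r = ⅓ (r = 1/(-3 + 6) = 1/3 = ⅓ ≈ 0.33333)
p(S, f) = (6 + f)*(S + f) (p(S, f) = (S + f)*(6 + f) = (6 + f)*(S + f))
N(m) = m*(2*m² + 12*m) (N(m) = (m² + 6*m + 6*m + m*m)*m = (m² + 6*m + 6*m + m²)*m = (2*m² + 12*m)*m = m*(2*m² + 12*m))
(156 + N(r*6))*(-102) = (156 + 2*((⅓)*6)²*(6 + (⅓)*6))*(-102) = (156 + 2*2²*(6 + 2))*(-102) = (156 + 2*4*8)*(-102) = (156 + 64)*(-102) = 220*(-102) = -22440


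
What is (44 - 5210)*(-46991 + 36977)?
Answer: 51732324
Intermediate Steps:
(44 - 5210)*(-46991 + 36977) = -5166*(-10014) = 51732324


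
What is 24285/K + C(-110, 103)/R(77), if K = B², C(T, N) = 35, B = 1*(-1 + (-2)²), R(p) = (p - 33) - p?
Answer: 29670/11 ≈ 2697.3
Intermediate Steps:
R(p) = -33 (R(p) = (-33 + p) - p = -33)
B = 3 (B = 1*(-1 + 4) = 1*3 = 3)
K = 9 (K = 3² = 9)
24285/K + C(-110, 103)/R(77) = 24285/9 + 35/(-33) = 24285*(⅑) + 35*(-1/33) = 8095/3 - 35/33 = 29670/11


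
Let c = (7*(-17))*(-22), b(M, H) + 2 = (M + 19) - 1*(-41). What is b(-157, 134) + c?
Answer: 2519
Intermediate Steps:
b(M, H) = 58 + M (b(M, H) = -2 + ((M + 19) - 1*(-41)) = -2 + ((19 + M) + 41) = -2 + (60 + M) = 58 + M)
c = 2618 (c = -119*(-22) = 2618)
b(-157, 134) + c = (58 - 157) + 2618 = -99 + 2618 = 2519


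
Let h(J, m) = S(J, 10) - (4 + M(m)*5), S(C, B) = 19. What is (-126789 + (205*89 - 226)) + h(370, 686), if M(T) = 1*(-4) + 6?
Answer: -108765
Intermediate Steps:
M(T) = 2 (M(T) = -4 + 6 = 2)
h(J, m) = 5 (h(J, m) = 19 - (4 + 2*5) = 19 - (4 + 10) = 19 - 1*14 = 19 - 14 = 5)
(-126789 + (205*89 - 226)) + h(370, 686) = (-126789 + (205*89 - 226)) + 5 = (-126789 + (18245 - 226)) + 5 = (-126789 + 18019) + 5 = -108770 + 5 = -108765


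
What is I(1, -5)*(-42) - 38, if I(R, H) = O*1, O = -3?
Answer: 88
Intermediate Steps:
I(R, H) = -3 (I(R, H) = -3*1 = -3)
I(1, -5)*(-42) - 38 = -3*(-42) - 38 = 126 - 38 = 88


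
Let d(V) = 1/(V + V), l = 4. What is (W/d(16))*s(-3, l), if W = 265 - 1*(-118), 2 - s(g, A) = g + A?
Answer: 12256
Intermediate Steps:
s(g, A) = 2 - A - g (s(g, A) = 2 - (g + A) = 2 - (A + g) = 2 + (-A - g) = 2 - A - g)
d(V) = 1/(2*V)
W = 383 (W = 265 + 118 = 383)
(W/d(16))*s(-3, l) = (383/(((1/2)/16)))*(2 - 1*4 - 1*(-3)) = (383/(((1/2)*(1/16))))*(2 - 4 + 3) = (383/(1/32))*1 = (383*32)*1 = 12256*1 = 12256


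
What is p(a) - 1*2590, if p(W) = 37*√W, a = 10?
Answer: -2590 + 37*√10 ≈ -2473.0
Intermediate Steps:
p(a) - 1*2590 = 37*√10 - 1*2590 = 37*√10 - 2590 = -2590 + 37*√10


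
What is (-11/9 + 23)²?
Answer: 38416/81 ≈ 474.27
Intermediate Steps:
(-11/9 + 23)² = (196/9)² = 38416/81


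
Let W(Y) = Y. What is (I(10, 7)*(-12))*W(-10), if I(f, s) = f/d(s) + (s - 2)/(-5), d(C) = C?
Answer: 360/7 ≈ 51.429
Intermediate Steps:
I(f, s) = ⅖ - s/5 + f/s (I(f, s) = f/s + (s - 2)/(-5) = f/s + (-2 + s)*(-⅕) = f/s + (⅖ - s/5) = ⅖ - s/5 + f/s)
(I(10, 7)*(-12))*W(-10) = (((10 + (⅕)*7*(2 - 1*7))/7)*(-12))*(-10) = (((10 + (⅕)*7*(2 - 7))/7)*(-12))*(-10) = (((10 + (⅕)*7*(-5))/7)*(-12))*(-10) = (((10 - 7)/7)*(-12))*(-10) = (((⅐)*3)*(-12))*(-10) = ((3/7)*(-12))*(-10) = -36/7*(-10) = 360/7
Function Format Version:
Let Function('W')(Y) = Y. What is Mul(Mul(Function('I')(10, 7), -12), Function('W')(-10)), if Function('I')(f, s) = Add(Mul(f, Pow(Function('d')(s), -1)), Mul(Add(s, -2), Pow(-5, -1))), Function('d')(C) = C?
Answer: Rational(360, 7) ≈ 51.429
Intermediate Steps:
Function('I')(f, s) = Add(Rational(2, 5), Mul(Rational(-1, 5), s), Mul(f, Pow(s, -1))) (Function('I')(f, s) = Add(Mul(f, Pow(s, -1)), Mul(Add(s, -2), Pow(-5, -1))) = Add(Mul(f, Pow(s, -1)), Mul(Add(-2, s), Rational(-1, 5))) = Add(Mul(f, Pow(s, -1)), Add(Rational(2, 5), Mul(Rational(-1, 5), s))) = Add(Rational(2, 5), Mul(Rational(-1, 5), s), Mul(f, Pow(s, -1))))
Mul(Mul(Function('I')(10, 7), -12), Function('W')(-10)) = Mul(Mul(Mul(Pow(7, -1), Add(10, Mul(Rational(1, 5), 7, Add(2, Mul(-1, 7))))), -12), -10) = Mul(Mul(Mul(Rational(1, 7), Add(10, Mul(Rational(1, 5), 7, Add(2, -7)))), -12), -10) = Mul(Mul(Mul(Rational(1, 7), Add(10, Mul(Rational(1, 5), 7, -5))), -12), -10) = Mul(Mul(Mul(Rational(1, 7), Add(10, -7)), -12), -10) = Mul(Mul(Mul(Rational(1, 7), 3), -12), -10) = Mul(Mul(Rational(3, 7), -12), -10) = Mul(Rational(-36, 7), -10) = Rational(360, 7)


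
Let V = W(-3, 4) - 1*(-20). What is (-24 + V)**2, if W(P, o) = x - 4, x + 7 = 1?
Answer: 196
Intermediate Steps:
x = -6 (x = -7 + 1 = -6)
W(P, o) = -10 (W(P, o) = -6 - 4 = -10)
V = 10 (V = -10 - 1*(-20) = -10 + 20 = 10)
(-24 + V)**2 = (-24 + 10)**2 = (-14)**2 = 196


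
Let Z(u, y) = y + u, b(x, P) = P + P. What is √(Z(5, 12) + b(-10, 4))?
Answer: 5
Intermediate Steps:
b(x, P) = 2*P
Z(u, y) = u + y
√(Z(5, 12) + b(-10, 4)) = √((5 + 12) + 2*4) = √(17 + 8) = √25 = 5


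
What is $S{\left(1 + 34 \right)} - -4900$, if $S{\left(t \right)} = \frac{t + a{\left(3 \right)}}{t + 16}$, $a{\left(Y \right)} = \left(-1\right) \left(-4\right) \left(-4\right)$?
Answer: $\frac{249919}{51} \approx 4900.4$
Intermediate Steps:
$a{\left(Y \right)} = -16$ ($a{\left(Y \right)} = 4 \left(-4\right) = -16$)
$S{\left(t \right)} = \frac{-16 + t}{16 + t}$ ($S{\left(t \right)} = \frac{t - 16}{t + 16} = \frac{-16 + t}{16 + t}$)
$S{\left(1 + 34 \right)} - -4900 = \frac{-16 + \left(1 + 34\right)}{16 + \left(1 + 34\right)} - -4900 = \frac{-16 + 35}{16 + 35} + 4900 = \frac{1}{51} \cdot 19 + 4900 = \frac{19}{51} + 4900 = \frac{249919}{51}$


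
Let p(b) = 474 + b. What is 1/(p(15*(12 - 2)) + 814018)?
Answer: 1/814642 ≈ 1.2275e-6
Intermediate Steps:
1/(p(15*(12 - 2)) + 814018) = 1/((474 + 15*(12 - 2)) + 814018) = 1/((474 + 15*10) + 814018) = 1/((474 + 150) + 814018) = 1/(624 + 814018) = 1/814642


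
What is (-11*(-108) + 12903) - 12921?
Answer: 1170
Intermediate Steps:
(-11*(-108) + 12903) - 12921 = (1188 + 12903) - 12921 = 14091 - 12921 = 1170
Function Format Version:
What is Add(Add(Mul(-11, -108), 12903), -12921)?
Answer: 1170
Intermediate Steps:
Add(Add(Mul(-11, -108), 12903), -12921) = Add(Add(1188, 12903), -12921) = Add(14091, -12921) = 1170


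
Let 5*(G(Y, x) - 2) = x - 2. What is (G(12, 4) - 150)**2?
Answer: 544644/25 ≈ 21786.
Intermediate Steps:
G(Y, x) = 8/5 + x/5 (G(Y, x) = 2 + (x - 2)/5 = 2 + (-2 + x)/5 = 2 + (-2/5 + x/5) = 8/5 + x/5)
(G(12, 4) - 150)**2 = ((8/5 + (1/5)*4) - 150)**2 = ((8/5 + 4/5) - 150)**2 = (12/5 - 150)**2 = (-738/5)**2 = 544644/25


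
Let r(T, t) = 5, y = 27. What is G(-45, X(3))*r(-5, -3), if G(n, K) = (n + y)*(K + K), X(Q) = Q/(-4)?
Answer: 135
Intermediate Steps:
X(Q) = -Q/4 (X(Q) = Q*(-¼) = -Q/4)
G(n, K) = 2*K*(27 + n) (G(n, K) = (n + 27)*(K + K) = (27 + n)*(2*K) = 2*K*(27 + n))
G(-45, X(3))*r(-5, -3) = (2*(-¼*3)*(27 - 45))*5 = (2*(-¾)*(-18))*5 = 27*5 = 135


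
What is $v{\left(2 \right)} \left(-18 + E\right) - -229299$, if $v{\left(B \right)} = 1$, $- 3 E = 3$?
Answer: $229280$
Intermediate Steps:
$E = -1$ ($E = \left(- \frac{1}{3}\right) 3 = -1$)
$v{\left(2 \right)} \left(-18 + E\right) - -229299 = 1 \left(-18 - 1\right) - -229299 = 1 \left(-19\right) + 229299 = -19 + 229299 = 229280$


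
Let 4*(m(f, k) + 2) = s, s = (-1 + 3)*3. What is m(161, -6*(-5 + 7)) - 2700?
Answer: -5401/2 ≈ -2700.5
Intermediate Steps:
s = 6 (s = 2*3 = 6)
m(f, k) = -1/2 (m(f, k) = -2 + (1/4)*6 = -2 + 3/2 = -1/2)
m(161, -6*(-5 + 7)) - 2700 = -1/2 - 2700 = -5401/2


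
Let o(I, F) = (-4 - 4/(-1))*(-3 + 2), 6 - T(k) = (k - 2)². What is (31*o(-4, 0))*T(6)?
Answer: 0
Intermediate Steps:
T(k) = 6 - (-2 + k)² (T(k) = 6 - (k - 2)² = 6 - (-2 + k)²)
o(I, F) = 0 (o(I, F) = (-4 - 4*(-1))*(-1) = (-4 + 4)*(-1) = 0*(-1) = 0)
(31*o(-4, 0))*T(6) = (31*0)*(6 - (-2 + 6)²) = 0*(6 - 1*4²) = 0*(6 - 1*16) = 0*(6 - 16) = 0*(-10) = 0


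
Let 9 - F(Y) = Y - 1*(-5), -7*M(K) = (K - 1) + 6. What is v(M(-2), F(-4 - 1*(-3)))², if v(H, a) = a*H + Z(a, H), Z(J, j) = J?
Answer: 400/49 ≈ 8.1633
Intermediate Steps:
M(K) = -5/7 - K/7 (M(K) = -((K - 1) + 6)/7 = -((-1 + K) + 6)/7 = -(5 + K)/7 = -5/7 - K/7)
F(Y) = 4 - Y (F(Y) = 9 - (Y - 1*(-5)) = 9 - (Y + 5) = 9 - (5 + Y) = 9 + (-5 - Y) = 4 - Y)
v(H, a) = a + H*a (v(H, a) = a*H + a = H*a + a = a + H*a)
v(M(-2), F(-4 - 1*(-3)))² = ((4 - (-4 - 1*(-3)))*(1 + (-5/7 - ⅐*(-2))))² = ((4 - (-4 + 3))*(1 + (-5/7 + 2/7)))² = ((4 - 1*(-1))*(1 - 3/7))² = ((4 + 1)*(4/7))² = (5*(4/7))² = (20/7)² = 400/49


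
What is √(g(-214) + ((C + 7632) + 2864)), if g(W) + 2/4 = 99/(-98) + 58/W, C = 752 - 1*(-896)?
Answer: 3*√756866319/749 ≈ 110.19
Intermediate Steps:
C = 1648 (C = 752 + 896 = 1648)
g(W) = -74/49 + 58/W (g(W) = -½ + (99/(-98) + 58/W) = -½ + (99*(-1/98) + 58/W) = -½ + (-99/98 + 58/W) = -74/49 + 58/W)
√(g(-214) + ((C + 7632) + 2864)) = √((-74/49 + 58/(-214)) + ((1648 + 7632) + 2864)) = √((-74/49 + 58*(-1/214)) + (9280 + 2864)) = √((-74/49 - 29/107) + 12144) = √(-9339/5243 + 12144) = √(63661653/5243) = 3*√756866319/749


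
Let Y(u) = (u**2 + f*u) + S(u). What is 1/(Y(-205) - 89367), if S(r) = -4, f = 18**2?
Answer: -1/113766 ≈ -8.7900e-6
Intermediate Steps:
f = 324
Y(u) = -4 + u**2 + 324*u (Y(u) = (u**2 + 324*u) - 4 = -4 + u**2 + 324*u)
1/(Y(-205) - 89367) = 1/((-4 + (-205)**2 + 324*(-205)) - 89367) = 1/((-4 + 42025 - 66420) - 89367) = 1/(-24399 - 89367) = 1/(-113766) = -1/113766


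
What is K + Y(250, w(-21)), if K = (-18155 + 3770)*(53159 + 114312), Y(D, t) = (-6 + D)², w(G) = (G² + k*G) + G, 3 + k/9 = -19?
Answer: -2409010799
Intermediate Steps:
k = -198 (k = -27 + 9*(-19) = -27 - 171 = -198)
w(G) = G² - 197*G (w(G) = (G² - 198*G) + G = G² - 197*G)
K = -2409070335 (K = -14385*167471 = -2409070335)
K + Y(250, w(-21)) = -2409070335 + (-6 + 250)² = -2409070335 + 244² = -2409070335 + 59536 = -2409010799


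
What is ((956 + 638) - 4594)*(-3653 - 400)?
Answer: 12159000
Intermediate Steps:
((956 + 638) - 4594)*(-3653 - 400) = (1594 - 4594)*(-4053) = -3000*(-4053) = 12159000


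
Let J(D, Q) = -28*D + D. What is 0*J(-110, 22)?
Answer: 0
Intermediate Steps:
J(D, Q) = -27*D
0*J(-110, 22) = 0*(-27*(-110)) = 0*2970 = 0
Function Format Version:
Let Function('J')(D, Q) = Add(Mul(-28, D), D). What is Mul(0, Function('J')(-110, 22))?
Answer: 0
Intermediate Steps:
Function('J')(D, Q) = Mul(-27, D)
Mul(0, Function('J')(-110, 22)) = Mul(0, Mul(-27, -110)) = Mul(0, 2970) = 0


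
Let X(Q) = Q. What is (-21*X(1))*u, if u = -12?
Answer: 252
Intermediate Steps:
(-21*X(1))*u = -21*1*(-12) = -21*(-12) = 252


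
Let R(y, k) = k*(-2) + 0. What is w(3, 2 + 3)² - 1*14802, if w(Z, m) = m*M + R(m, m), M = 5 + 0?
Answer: -14577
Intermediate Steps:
M = 5
R(y, k) = -2*k (R(y, k) = -2*k + 0 = -2*k)
w(Z, m) = 3*m (w(Z, m) = m*5 - 2*m = 5*m - 2*m = 3*m)
w(3, 2 + 3)² - 1*14802 = (3*(2 + 3))² - 1*14802 = (3*5)² - 14802 = 15² - 14802 = 225 - 14802 = -14577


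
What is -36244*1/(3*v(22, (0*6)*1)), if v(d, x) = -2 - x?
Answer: 18122/3 ≈ 6040.7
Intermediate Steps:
-36244*1/(3*v(22, (0*6)*1)) = -36244*1/(3*(-2 - 0*6)) = -36244*1/(3*(-2 - 0)) = -36244*1/(3*(-2 - 1*0)) = -36244*1/(3*(-2 + 0)) = -36244/(3*(-2)) = -36244/(-6) = -36244*(-⅙) = 18122/3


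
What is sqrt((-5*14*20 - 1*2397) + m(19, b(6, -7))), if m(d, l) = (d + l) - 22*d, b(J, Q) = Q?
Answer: 3*I*sqrt(467) ≈ 64.831*I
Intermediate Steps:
m(d, l) = l - 21*d
sqrt((-5*14*20 - 1*2397) + m(19, b(6, -7))) = sqrt((-5*14*20 - 1*2397) + (-7 - 21*19)) = sqrt((-70*20 - 2397) + (-7 - 399)) = sqrt((-1400 - 2397) - 406) = sqrt(-3797 - 406) = sqrt(-4203) = 3*I*sqrt(467)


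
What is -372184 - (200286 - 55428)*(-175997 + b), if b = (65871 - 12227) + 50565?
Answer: 10398693920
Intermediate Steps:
b = 104209 (b = 53644 + 50565 = 104209)
-372184 - (200286 - 55428)*(-175997 + b) = -372184 - (200286 - 55428)*(-175997 + 104209) = -372184 - 144858*(-71788) = -372184 - 1*(-10399066104) = -372184 + 10399066104 = 10398693920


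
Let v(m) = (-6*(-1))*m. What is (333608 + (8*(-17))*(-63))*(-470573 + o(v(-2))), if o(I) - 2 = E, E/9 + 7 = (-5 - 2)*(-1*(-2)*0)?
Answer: -161039659584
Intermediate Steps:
v(m) = 6*m
E = -63 (E = -63 + 9*((-5 - 2)*(-1*(-2)*0)) = -63 + 9*(-14*0) = -63 + 9*(-7*0) = -63 + 9*0 = -63 + 0 = -63)
o(I) = -61 (o(I) = 2 - 63 = -61)
(333608 + (8*(-17))*(-63))*(-470573 + o(v(-2))) = (333608 + (8*(-17))*(-63))*(-470573 - 61) = (333608 - 136*(-63))*(-470634) = (333608 + 8568)*(-470634) = 342176*(-470634) = -161039659584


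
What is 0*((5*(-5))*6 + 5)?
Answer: 0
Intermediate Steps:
0*((5*(-5))*6 + 5) = 0*(-25*6 + 5) = 0*(-150 + 5) = 0*(-145) = 0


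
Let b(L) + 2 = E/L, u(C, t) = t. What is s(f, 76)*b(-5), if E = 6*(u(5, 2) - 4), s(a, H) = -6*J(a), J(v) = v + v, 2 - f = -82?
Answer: -2016/5 ≈ -403.20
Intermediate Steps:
f = 84 (f = 2 - 1*(-82) = 2 + 82 = 84)
J(v) = 2*v
s(a, H) = -12*a
E = -12 (E = 6*(2 - 4) = 6*(-2) = -12)
b(L) = -2 - 12/L
s(f, 76)*b(-5) = (-12*84)*(-2 - 12/(-5)) = -1008*(-2 - 12*(-⅕)) = -1008*(-2 + 12/5) = -1008*⅖ = -2016/5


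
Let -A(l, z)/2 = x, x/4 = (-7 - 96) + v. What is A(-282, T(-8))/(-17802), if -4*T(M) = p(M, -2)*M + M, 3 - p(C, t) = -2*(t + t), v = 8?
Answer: -380/8901 ≈ -0.042692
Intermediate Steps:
p(C, t) = 3 + 4*t (p(C, t) = 3 - (-2)*(t + t) = 3 - (-2)*2*t = 3 - (-4)*t = 3 + 4*t)
x = -380 (x = 4*((-7 - 96) + 8) = 4*(-103 + 8) = 4*(-95) = -380)
T(M) = M (T(M) = -((3 + 4*(-2))*M + M)/4 = -((3 - 8)*M + M)/4 = -(-5*M + M)/4 = -(-1)*M = M)
A(l, z) = 760 (A(l, z) = -2*(-380) = 760)
A(-282, T(-8))/(-17802) = 760/(-17802) = 760*(-1/17802) = -380/8901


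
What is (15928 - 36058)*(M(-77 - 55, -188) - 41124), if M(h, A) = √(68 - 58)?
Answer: 827826120 - 20130*√10 ≈ 8.2776e+8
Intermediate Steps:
M(h, A) = √10
(15928 - 36058)*(M(-77 - 55, -188) - 41124) = (15928 - 36058)*(√10 - 41124) = -20130*(-41124 + √10) = 827826120 - 20130*√10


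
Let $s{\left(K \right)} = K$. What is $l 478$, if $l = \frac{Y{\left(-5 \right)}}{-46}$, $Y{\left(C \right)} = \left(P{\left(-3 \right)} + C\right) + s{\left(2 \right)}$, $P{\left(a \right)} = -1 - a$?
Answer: $\frac{239}{23} \approx 10.391$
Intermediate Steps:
$Y{\left(C \right)} = 4 + C$ ($Y{\left(C \right)} = \left(\left(-1 - -3\right) + C\right) + 2 = \left(\left(-1 + 3\right) + C\right) + 2 = \left(2 + C\right) + 2 = 4 + C$)
$l = \frac{1}{46}$ ($l = \frac{4 - 5}{-46} = \left(-1\right) \left(- \frac{1}{46}\right) = \frac{1}{46} \approx 0.021739$)
$l 478 = \frac{1}{46} \cdot 478 = \frac{239}{23}$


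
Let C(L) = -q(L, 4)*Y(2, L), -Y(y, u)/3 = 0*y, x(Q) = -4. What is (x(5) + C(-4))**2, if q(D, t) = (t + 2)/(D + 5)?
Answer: 16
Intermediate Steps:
Y(y, u) = 0 (Y(y, u) = -0*y = -3*0 = 0)
q(D, t) = (2 + t)/(5 + D)
C(L) = 0 (C(L) = -(2 + 4)/(5 + L)*0 = -6/(5 + L)*0 = -1*0 = 0)
(x(5) + C(-4))**2 = (-4 + 0)**2 = (-4)**2 = 16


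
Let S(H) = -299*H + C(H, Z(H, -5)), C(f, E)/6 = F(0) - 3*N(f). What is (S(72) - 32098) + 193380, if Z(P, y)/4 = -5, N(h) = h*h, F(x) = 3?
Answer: 46460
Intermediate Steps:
N(h) = h²
Z(P, y) = -20 (Z(P, y) = 4*(-5) = -20)
C(f, E) = 18 - 18*f² (C(f, E) = 6*(3 - 3*f²) = 18 - 18*f²)
S(H) = 18 - 299*H - 18*H² (S(H) = -299*H + (18 - 18*H²) = 18 - 299*H - 18*H²)
(S(72) - 32098) + 193380 = ((18 - 299*72 - 18*72²) - 32098) + 193380 = ((18 - 21528 - 18*5184) - 32098) + 193380 = ((18 - 21528 - 93312) - 32098) + 193380 = (-114822 - 32098) + 193380 = -146920 + 193380 = 46460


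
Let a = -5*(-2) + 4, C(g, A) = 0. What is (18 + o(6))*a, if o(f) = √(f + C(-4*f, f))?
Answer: 252 + 14*√6 ≈ 286.29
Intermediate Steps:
o(f) = √f (o(f) = √(f + 0) = √f)
a = 14 (a = 10 + 4 = 14)
(18 + o(6))*a = (18 + √6)*14 = 252 + 14*√6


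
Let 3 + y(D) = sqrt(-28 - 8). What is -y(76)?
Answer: 3 - 6*I ≈ 3.0 - 6.0*I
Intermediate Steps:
y(D) = -3 + 6*I (y(D) = -3 + sqrt(-28 - 8) = -3 + sqrt(-36) = -3 + 6*I)
-y(76) = -(-3 + 6*I) = 3 - 6*I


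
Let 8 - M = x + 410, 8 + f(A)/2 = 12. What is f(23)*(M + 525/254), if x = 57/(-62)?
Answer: -12567336/3937 ≈ -3192.1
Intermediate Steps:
f(A) = 8 (f(A) = -16 + 2*12 = -16 + 24 = 8)
x = -57/62 (x = 57*(-1/62) = -57/62 ≈ -0.91935)
M = -24867/62 (M = 8 - (-57/62 + 410) = 8 - 1*25363/62 = 8 - 25363/62 = -24867/62 ≈ -401.08)
f(23)*(M + 525/254) = 8*(-24867/62 + 525/254) = 8*(-1570917/3937) = -12567336/3937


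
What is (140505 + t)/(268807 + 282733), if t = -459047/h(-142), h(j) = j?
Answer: 20410757/78318680 ≈ 0.26061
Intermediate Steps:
t = 459047/142 (t = -459047/(-142) = -459047*(-1/142) = 459047/142 ≈ 3232.7)
(140505 + t)/(268807 + 282733) = (140505 + 459047/142)/(268807 + 282733) = (20410757/142)/551540 = (20410757/142)*(1/551540) = 20410757/78318680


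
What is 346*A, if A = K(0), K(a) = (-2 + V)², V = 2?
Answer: 0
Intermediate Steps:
K(a) = 0 (K(a) = (-2 + 2)² = 0² = 0)
A = 0
346*A = 346*0 = 0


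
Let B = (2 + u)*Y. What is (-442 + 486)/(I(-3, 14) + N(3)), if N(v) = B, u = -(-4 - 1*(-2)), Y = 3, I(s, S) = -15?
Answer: -44/3 ≈ -14.667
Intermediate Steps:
u = 2 (u = -(-4 + 2) = -1*(-2) = 2)
B = 12 (B = (2 + 2)*3 = 4*3 = 12)
N(v) = 12
(-442 + 486)/(I(-3, 14) + N(3)) = (-442 + 486)/(-15 + 12) = 44/(-3) = 44*(-⅓) = -44/3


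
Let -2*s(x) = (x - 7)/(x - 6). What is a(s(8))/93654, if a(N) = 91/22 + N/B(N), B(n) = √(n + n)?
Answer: 91/2060388 + I*√2/374616 ≈ 4.4166e-5 + 3.7751e-6*I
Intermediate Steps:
B(n) = √2*√n (B(n) = √(2*n) = √2*√n)
s(x) = -(-7 + x)/(2*(-6 + x)) (s(x) = -(x - 7)/(2*(x - 6)) = -(-7 + x)/(2*(-6 + x)))
a(N) = 91/22 + √2*√N/2 (a(N) = 91/22 + N/((√2*√N)) = 91*(1/22) + N*(√2/(2*√N)) = 91/22 + √2*√N/2)
a(s(8))/93654 = (91/22 + √2*√((7 - 1*8)/(2*(-6 + 8)))/2)/93654 = (91/22 + √2*√((½)*(7 - 8)/2)/2)*(1/93654) = (91/22 + √2*√((½)*(½)*(-1))/2)*(1/93654) = (91/22 + √2*√(-¼)/2)*(1/93654) = (91/22 + √2*(I/2)/2)*(1/93654) = (91/22 + I*√2/4)*(1/93654) = 91/2060388 + I*√2/374616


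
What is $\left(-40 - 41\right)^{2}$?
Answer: $6561$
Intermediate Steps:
$\left(-40 - 41\right)^{2} = \left(-81\right)^{2} = 6561$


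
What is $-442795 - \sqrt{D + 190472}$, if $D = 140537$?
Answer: $-442795 - \sqrt{331009} \approx -4.4337 \cdot 10^{5}$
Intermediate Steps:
$-442795 - \sqrt{D + 190472} = -442795 - \sqrt{140537 + 190472} = -442795 - \sqrt{331009}$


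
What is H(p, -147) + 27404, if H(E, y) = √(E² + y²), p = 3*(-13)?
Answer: 27404 + 3*√2570 ≈ 27556.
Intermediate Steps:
p = -39
H(p, -147) + 27404 = √((-39)² + (-147)²) + 27404 = √(1521 + 21609) + 27404 = √23130 + 27404 = 3*√2570 + 27404 = 27404 + 3*√2570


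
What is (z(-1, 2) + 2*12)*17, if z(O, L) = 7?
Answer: 527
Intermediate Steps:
(z(-1, 2) + 2*12)*17 = (7 + 2*12)*17 = (7 + 24)*17 = 31*17 = 527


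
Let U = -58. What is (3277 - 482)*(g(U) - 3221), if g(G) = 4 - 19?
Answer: -9044620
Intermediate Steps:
g(G) = -15
(3277 - 482)*(g(U) - 3221) = (3277 - 482)*(-15 - 3221) = 2795*(-3236) = -9044620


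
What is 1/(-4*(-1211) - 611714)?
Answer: -1/606870 ≈ -1.6478e-6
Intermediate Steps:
1/(-4*(-1211) - 611714) = 1/(4844 - 611714) = 1/(-606870) = -1/606870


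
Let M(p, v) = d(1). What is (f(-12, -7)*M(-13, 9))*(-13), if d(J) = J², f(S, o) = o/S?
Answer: -91/12 ≈ -7.5833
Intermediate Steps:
M(p, v) = 1 (M(p, v) = 1² = 1)
(f(-12, -7)*M(-13, 9))*(-13) = (-7/(-12)*1)*(-13) = (-7*(-1/12)*1)*(-13) = ((7/12)*1)*(-13) = (7/12)*(-13) = -91/12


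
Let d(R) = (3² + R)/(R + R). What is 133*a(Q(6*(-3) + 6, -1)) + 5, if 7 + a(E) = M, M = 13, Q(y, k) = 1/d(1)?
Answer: 803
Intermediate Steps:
d(R) = (9 + R)/(2*R) (d(R) = (9 + R)/((2*R)) = (9 + R)*(1/(2*R)) = (9 + R)/(2*R))
Q(y, k) = ⅕ (Q(y, k) = 1/((½)*(9 + 1)/1) = 1/((½)*1*10) = 1/5 = ⅕)
a(E) = 6 (a(E) = -7 + 13 = 6)
133*a(Q(6*(-3) + 6, -1)) + 5 = 133*6 + 5 = 798 + 5 = 803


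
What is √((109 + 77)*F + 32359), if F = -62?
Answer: √20827 ≈ 144.32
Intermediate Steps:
√((109 + 77)*F + 32359) = √((109 + 77)*(-62) + 32359) = √(186*(-62) + 32359) = √(-11532 + 32359) = √20827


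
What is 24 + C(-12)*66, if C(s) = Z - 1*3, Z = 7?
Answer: 288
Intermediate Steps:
C(s) = 4 (C(s) = 7 - 1*3 = 7 - 3 = 4)
24 + C(-12)*66 = 24 + 4*66 = 24 + 264 = 288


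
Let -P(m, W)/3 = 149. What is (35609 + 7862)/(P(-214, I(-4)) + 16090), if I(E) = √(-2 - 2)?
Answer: 43471/15643 ≈ 2.7789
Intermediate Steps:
I(E) = 2*I (I(E) = √(-4) = 2*I)
P(m, W) = -447 (P(m, W) = -3*149 = -447)
(35609 + 7862)/(P(-214, I(-4)) + 16090) = (35609 + 7862)/(-447 + 16090) = 43471/15643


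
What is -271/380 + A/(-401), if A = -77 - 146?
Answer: -23931/152380 ≈ -0.15705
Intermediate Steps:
A = -223
-271/380 + A/(-401) = -271/380 - 223/(-401) = -271*1/380 - 223*(-1/401) = -271/380 + 223/401 = -23931/152380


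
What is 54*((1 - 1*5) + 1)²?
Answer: 486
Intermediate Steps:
54*((1 - 1*5) + 1)² = 54*((1 - 5) + 1)² = 54*(-4 + 1)² = 54*(-3)² = 54*9 = 486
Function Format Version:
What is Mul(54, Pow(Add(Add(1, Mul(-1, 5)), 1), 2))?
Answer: 486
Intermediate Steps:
Mul(54, Pow(Add(Add(1, Mul(-1, 5)), 1), 2)) = Mul(54, Pow(Add(Add(1, -5), 1), 2)) = Mul(54, Pow(Add(-4, 1), 2)) = Mul(54, Pow(-3, 2)) = Mul(54, 9) = 486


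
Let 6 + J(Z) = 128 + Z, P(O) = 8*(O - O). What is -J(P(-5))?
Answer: -122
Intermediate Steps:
P(O) = 0 (P(O) = 8*0 = 0)
J(Z) = 122 + Z (J(Z) = -6 + (128 + Z) = 122 + Z)
-J(P(-5)) = -(122 + 0) = -1*122 = -122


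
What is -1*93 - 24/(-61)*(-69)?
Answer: -7329/61 ≈ -120.15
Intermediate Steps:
-1*93 - 24/(-61)*(-69) = -93 - 24*(-1/61)*(-69) = -93 + (24/61)*(-69) = -93 - 1656/61 = -7329/61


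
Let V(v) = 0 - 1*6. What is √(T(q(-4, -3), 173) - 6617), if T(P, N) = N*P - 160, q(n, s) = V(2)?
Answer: I*√7815 ≈ 88.402*I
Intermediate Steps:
V(v) = -6 (V(v) = 0 - 6 = -6)
q(n, s) = -6
T(P, N) = -160 + N*P
√(T(q(-4, -3), 173) - 6617) = √((-160 + 173*(-6)) - 6617) = √((-160 - 1038) - 6617) = √(-1198 - 6617) = √(-7815) = I*√7815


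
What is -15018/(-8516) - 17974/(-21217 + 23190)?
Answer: -61718035/8401034 ≈ -7.3465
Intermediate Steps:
-15018/(-8516) - 17974/(-21217 + 23190) = -15018*(-1/8516) - 17974/1973 = 7509/4258 - 17974*1/1973 = 7509/4258 - 17974/1973 = -61718035/8401034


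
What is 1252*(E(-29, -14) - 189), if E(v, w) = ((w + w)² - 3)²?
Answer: 763434544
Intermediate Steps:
E(v, w) = (-3 + 4*w²)² (E(v, w) = ((2*w)² - 3)² = (4*w² - 3)² = (-3 + 4*w²)²)
1252*(E(-29, -14) - 189) = 1252*((-3 + 4*(-14)²)² - 189) = 1252*((-3 + 4*196)² - 189) = 1252*((-3 + 784)² - 189) = 1252*(781² - 189) = 1252*(609961 - 189) = 1252*609772 = 763434544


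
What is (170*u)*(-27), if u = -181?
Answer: 830790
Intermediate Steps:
(170*u)*(-27) = (170*(-181))*(-27) = -30770*(-27) = 830790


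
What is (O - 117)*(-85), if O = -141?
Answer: 21930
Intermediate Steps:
(O - 117)*(-85) = (-141 - 117)*(-85) = -258*(-85) = 21930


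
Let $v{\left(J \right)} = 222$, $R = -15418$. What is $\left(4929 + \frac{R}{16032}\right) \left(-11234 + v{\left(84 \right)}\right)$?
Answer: $- \frac{108752185715}{2004} \approx -5.4268 \cdot 10^{7}$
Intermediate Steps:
$\left(4929 + \frac{R}{16032}\right) \left(-11234 + v{\left(84 \right)}\right) = \left(4929 - \frac{15418}{16032}\right) \left(-11234 + 222\right) = \left(4929 - \frac{7709}{8016}\right) \left(-11012\right) = \frac{39503155}{8016} \left(-11012\right) = - \frac{108752185715}{2004}$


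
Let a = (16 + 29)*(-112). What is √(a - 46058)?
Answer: I*√51098 ≈ 226.05*I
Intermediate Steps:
a = -5040 (a = 45*(-112) = -5040)
√(a - 46058) = √(-5040 - 46058) = √(-51098) = I*√51098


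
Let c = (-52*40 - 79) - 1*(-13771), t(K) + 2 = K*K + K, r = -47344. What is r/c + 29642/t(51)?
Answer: 27342663/3846475 ≈ 7.1085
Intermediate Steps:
t(K) = -2 + K + K² (t(K) = -2 + (K*K + K) = -2 + (K² + K) = -2 + (K + K²) = -2 + K + K²)
c = 11612 (c = (-2080 - 79) + 13771 = -2159 + 13771 = 11612)
r/c + 29642/t(51) = -47344/11612 + 29642/(-2 + 51 + 51²) = -47344*1/11612 + 29642/(-2 + 51 + 2601) = -11836/2903 + 29642/2650 = -11836/2903 + 29642*(1/2650) = -11836/2903 + 14821/1325 = 27342663/3846475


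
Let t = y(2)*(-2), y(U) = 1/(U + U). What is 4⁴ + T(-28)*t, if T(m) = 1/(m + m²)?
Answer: 387071/1512 ≈ 256.00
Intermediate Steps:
y(U) = 1/(2*U)
t = -½ (t = ((½)/2)*(-2) = ((½)*(½))*(-2) = (¼)*(-2) = -½ ≈ -0.50000)
4⁴ + T(-28)*t = 4⁴ + (1/((-28)*(1 - 28)))*(-½) = 256 - 1/28/(-27)*(-½) = 256 - 1/28*(-1/27)*(-½) = 256 + (1/756)*(-½) = 256 - 1/1512 = 387071/1512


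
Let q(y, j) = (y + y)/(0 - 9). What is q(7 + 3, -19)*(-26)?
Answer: 520/9 ≈ 57.778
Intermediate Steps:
q(y, j) = -2*y/9 (q(y, j) = (2*y)/(-9) = (2*y)*(-⅑) = -2*y/9)
q(7 + 3, -19)*(-26) = -2*(7 + 3)/9*(-26) = -2/9*10*(-26) = -20/9*(-26) = 520/9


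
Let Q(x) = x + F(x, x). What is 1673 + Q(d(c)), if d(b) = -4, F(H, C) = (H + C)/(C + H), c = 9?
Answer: 1670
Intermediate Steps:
F(H, C) = 1 (F(H, C) = (C + H)/(C + H) = 1)
Q(x) = 1 + x (Q(x) = x + 1 = 1 + x)
1673 + Q(d(c)) = 1673 + (1 - 4) = 1673 - 3 = 1670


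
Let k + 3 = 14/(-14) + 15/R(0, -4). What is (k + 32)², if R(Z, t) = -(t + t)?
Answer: 57121/64 ≈ 892.52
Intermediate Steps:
R(Z, t) = -2*t
k = -17/8 (k = -3 + (14/(-14) + 15/((-2*(-4)))) = -3 + (14*(-1/14) + 15/8) = -3 + (-1 + 15*(⅛)) = -3 + (-1 + 15/8) = -3 + 7/8 = -17/8 ≈ -2.1250)
(k + 32)² = (-17/8 + 32)² = (239/8)² = 57121/64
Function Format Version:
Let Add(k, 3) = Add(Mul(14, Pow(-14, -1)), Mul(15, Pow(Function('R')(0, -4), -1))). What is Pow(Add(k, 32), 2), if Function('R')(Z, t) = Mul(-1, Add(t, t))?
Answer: Rational(57121, 64) ≈ 892.52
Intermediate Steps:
Function('R')(Z, t) = Mul(-2, t) (Function('R')(Z, t) = Mul(-1, Mul(2, t)) = Mul(-2, t))
k = Rational(-17, 8) (k = Add(-3, Add(Mul(14, Pow(-14, -1)), Mul(15, Pow(Mul(-2, -4), -1)))) = Add(-3, Add(Mul(14, Rational(-1, 14)), Mul(15, Pow(8, -1)))) = Add(-3, Add(-1, Mul(15, Rational(1, 8)))) = Add(-3, Add(-1, Rational(15, 8))) = Add(-3, Rational(7, 8)) = Rational(-17, 8) ≈ -2.1250)
Pow(Add(k, 32), 2) = Pow(Add(Rational(-17, 8), 32), 2) = Pow(Rational(239, 8), 2) = Rational(57121, 64)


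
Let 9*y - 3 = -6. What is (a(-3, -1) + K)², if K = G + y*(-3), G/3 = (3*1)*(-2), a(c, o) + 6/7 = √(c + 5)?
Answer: 15723/49 - 250*√2/7 ≈ 270.37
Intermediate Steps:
y = -⅓ (y = ⅓ + (⅑)*(-6) = ⅓ - ⅔ = -⅓ ≈ -0.33333)
a(c, o) = -6/7 + √(5 + c) (a(c, o) = -6/7 + √(c + 5) = -6/7 + √(5 + c))
G = -18 (G = 3*((3*1)*(-2)) = 3*(3*(-2)) = 3*(-6) = -18)
K = -17 (K = -18 - ⅓*(-3) = -18 + 1 = -17)
(a(-3, -1) + K)² = ((-6/7 + √(5 - 3)) - 17)² = ((-6/7 + √2) - 17)² = (-125/7 + √2)²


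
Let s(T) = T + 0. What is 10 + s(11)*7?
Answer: 87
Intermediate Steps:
s(T) = T
10 + s(11)*7 = 10 + 11*7 = 10 + 77 = 87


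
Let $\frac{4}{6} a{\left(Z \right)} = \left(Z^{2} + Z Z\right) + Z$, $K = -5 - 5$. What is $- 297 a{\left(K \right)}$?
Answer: $-84645$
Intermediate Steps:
$K = -10$ ($K = -5 - 5 = -10$)
$a{\left(Z \right)} = 3 Z^{2} + \frac{3 Z}{2}$ ($a{\left(Z \right)} = \frac{3 \left(\left(Z^{2} + Z Z\right) + Z\right)}{2} = \frac{3 \left(\left(Z^{2} + Z^{2}\right) + Z\right)}{2} = \frac{3 \left(2 Z^{2} + Z\right)}{2} = \frac{3 \left(Z + 2 Z^{2}\right)}{2} = 3 Z^{2} + \frac{3 Z}{2}$)
$- 297 a{\left(K \right)} = - 297 \cdot \frac{3}{2} \left(-10\right) \left(1 + 2 \left(-10\right)\right) = - 297 \cdot \frac{3}{2} \left(-10\right) \left(1 - 20\right) = - 297 \cdot \frac{3}{2} \left(-10\right) \left(-19\right) = \left(-297\right) 285 = -84645$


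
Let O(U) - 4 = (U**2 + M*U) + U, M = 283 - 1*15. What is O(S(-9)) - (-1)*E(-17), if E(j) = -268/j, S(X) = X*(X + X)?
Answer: 1187310/17 ≈ 69842.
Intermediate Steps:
S(X) = 2*X**2 (S(X) = X*(2*X) = 2*X**2)
M = 268 (M = 283 - 15 = 268)
O(U) = 4 + U**2 + 269*U (O(U) = 4 + ((U**2 + 268*U) + U) = 4 + (U**2 + 269*U) = 4 + U**2 + 269*U)
O(S(-9)) - (-1)*E(-17) = (4 + (2*(-9)**2)**2 + 269*(2*(-9)**2)) - (-1)*(-268/(-17)) = (4 + (2*81)**2 + 269*(2*81)) - (-1)*(-268*(-1/17)) = (4 + 162**2 + 269*162) - (-1)*268/17 = (4 + 26244 + 43578) - 1*(-268/17) = 69826 + 268/17 = 1187310/17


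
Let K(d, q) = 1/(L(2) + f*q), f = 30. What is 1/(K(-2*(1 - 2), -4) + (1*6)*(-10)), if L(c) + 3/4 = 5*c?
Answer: -443/26584 ≈ -0.016664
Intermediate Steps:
L(c) = -¾ + 5*c
K(d, q) = 1/(37/4 + 30*q) (K(d, q) = 1/((-¾ + 5*2) + 30*q) = 1/((-¾ + 10) + 30*q) = 1/(37/4 + 30*q))
1/(K(-2*(1 - 2), -4) + (1*6)*(-10)) = 1/(4/(37 + 120*(-4)) + (1*6)*(-10)) = 1/(4/(37 - 480) + 6*(-10)) = 1/(4/(-443) - 60) = 1/(4*(-1/443) - 60) = 1/(-4/443 - 60) = 1/(-26584/443) = -443/26584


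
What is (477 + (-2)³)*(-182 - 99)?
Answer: -131789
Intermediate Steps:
(477 + (-2)³)*(-182 - 99) = (477 - 8)*(-281) = 469*(-281) = -131789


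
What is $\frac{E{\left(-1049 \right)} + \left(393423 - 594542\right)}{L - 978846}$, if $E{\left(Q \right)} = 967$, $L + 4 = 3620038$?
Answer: $- \frac{50038}{660297} \approx -0.075781$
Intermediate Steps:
$L = 3620034$ ($L = -4 + 3620038 = 3620034$)
$\frac{E{\left(-1049 \right)} + \left(393423 - 594542\right)}{L - 978846} = \frac{967 + \left(393423 - 594542\right)}{3620034 - 978846} = \frac{967 + \left(393423 - 594542\right)}{2641188} = \left(967 - 201119\right) \frac{1}{2641188} = \left(-200152\right) \frac{1}{2641188} = - \frac{50038}{660297}$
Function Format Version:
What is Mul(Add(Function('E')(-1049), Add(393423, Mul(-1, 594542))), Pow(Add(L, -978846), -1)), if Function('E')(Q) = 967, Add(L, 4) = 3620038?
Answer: Rational(-50038, 660297) ≈ -0.075781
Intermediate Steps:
L = 3620034 (L = Add(-4, 3620038) = 3620034)
Mul(Add(Function('E')(-1049), Add(393423, Mul(-1, 594542))), Pow(Add(L, -978846), -1)) = Mul(Add(967, Add(393423, Mul(-1, 594542))), Pow(Add(3620034, -978846), -1)) = Mul(Add(967, Add(393423, -594542)), Pow(2641188, -1)) = Mul(Add(967, -201119), Rational(1, 2641188)) = Mul(-200152, Rational(1, 2641188)) = Rational(-50038, 660297)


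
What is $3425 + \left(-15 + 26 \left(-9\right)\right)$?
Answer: $3176$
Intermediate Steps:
$3425 + \left(-15 + 26 \left(-9\right)\right) = 3425 - 249 = 3176$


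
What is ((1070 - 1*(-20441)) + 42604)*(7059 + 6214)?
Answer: 850998395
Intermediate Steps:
((1070 - 1*(-20441)) + 42604)*(7059 + 6214) = ((1070 + 20441) + 42604)*13273 = (21511 + 42604)*13273 = 64115*13273 = 850998395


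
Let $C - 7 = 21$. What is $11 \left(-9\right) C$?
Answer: $-2772$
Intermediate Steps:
$C = 28$ ($C = 7 + 21 = 28$)
$11 \left(-9\right) C = 11 \left(-9\right) 28 = \left(-99\right) 28 = -2772$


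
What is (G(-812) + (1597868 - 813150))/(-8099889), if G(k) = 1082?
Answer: -785800/8099889 ≈ -0.097014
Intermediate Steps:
(G(-812) + (1597868 - 813150))/(-8099889) = (1082 + (1597868 - 813150))/(-8099889) = (1082 + 784718)*(-1/8099889) = 785800*(-1/8099889) = -785800/8099889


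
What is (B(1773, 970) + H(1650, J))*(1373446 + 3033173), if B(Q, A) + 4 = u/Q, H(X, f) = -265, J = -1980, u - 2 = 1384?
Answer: -232841341341/197 ≈ -1.1819e+9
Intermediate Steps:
u = 1386 (u = 2 + 1384 = 1386)
B(Q, A) = -4 + 1386/Q
(B(1773, 970) + H(1650, J))*(1373446 + 3033173) = ((-4 + 1386/1773) - 265)*(1373446 + 3033173) = ((-4 + 1386*(1/1773)) - 265)*4406619 = ((-4 + 154/197) - 265)*4406619 = (-634/197 - 265)*4406619 = -52839/197*4406619 = -232841341341/197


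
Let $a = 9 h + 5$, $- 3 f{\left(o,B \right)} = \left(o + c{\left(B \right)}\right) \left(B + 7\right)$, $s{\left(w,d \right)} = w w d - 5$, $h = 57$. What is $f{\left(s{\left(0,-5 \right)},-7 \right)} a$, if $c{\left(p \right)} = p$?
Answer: $0$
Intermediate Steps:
$s{\left(w,d \right)} = -5 + d w^{2}$ ($s{\left(w,d \right)} = w^{2} d - 5 = d w^{2} - 5 = -5 + d w^{2}$)
$f{\left(o,B \right)} = - \frac{\left(7 + B\right) \left(B + o\right)}{3}$ ($f{\left(o,B \right)} = - \frac{\left(o + B\right) \left(B + 7\right)}{3} = - \frac{\left(B + o\right) \left(7 + B\right)}{3} = - \frac{\left(7 + B\right) \left(B + o\right)}{3}$)
$a = 518$ ($a = 9 \cdot 57 + 5 = 513 + 5 = 518$)
$f{\left(s{\left(0,-5 \right)},-7 \right)} a = \left(\left(- \frac{7}{3}\right) \left(-7\right) - \frac{7 \left(-5 - 5 \cdot 0^{2}\right)}{3} - \frac{\left(-7\right)^{2}}{3} - - \frac{7 \left(-5 - 5 \cdot 0^{2}\right)}{3}\right) 518 = \left(\frac{49}{3} - \frac{7 \left(-5 - 0\right)}{3} - \frac{49}{3} - - \frac{7 \left(-5 - 0\right)}{3}\right) 518 = \left(\frac{49}{3} - \frac{7 \left(-5 + 0\right)}{3} - \frac{49}{3} - - \frac{7 \left(-5 + 0\right)}{3}\right) 518 = \left(\frac{49}{3} - - \frac{35}{3} - \frac{49}{3} - \left(- \frac{7}{3}\right) \left(-5\right)\right) 518 = \left(\frac{49}{3} + \frac{35}{3} - \frac{49}{3} - \frac{35}{3}\right) 518 = 0 \cdot 518 = 0$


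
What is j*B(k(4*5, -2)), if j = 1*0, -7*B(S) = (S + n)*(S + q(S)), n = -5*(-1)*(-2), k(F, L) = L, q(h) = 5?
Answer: 0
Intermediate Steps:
n = -10 (n = 5*(-2) = -10)
B(S) = -(-10 + S)*(5 + S)/7 (B(S) = -(S - 10)*(S + 5)/7 = -(-10 + S)*(5 + S)/7)
j = 0
j*B(k(4*5, -2)) = 0*(50/7 - 1/7*(-2)**2 + (5/7)*(-2)) = 0*(50/7 - 1/7*4 - 10/7) = 0*(50/7 - 4/7 - 10/7) = 0*(36/7) = 0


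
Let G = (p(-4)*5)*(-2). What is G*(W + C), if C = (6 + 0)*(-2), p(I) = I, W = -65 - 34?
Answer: -4440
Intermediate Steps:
W = -99
G = 40 (G = -4*5*(-2) = -20*(-2) = 40)
C = -12 (C = 6*(-2) = -12)
G*(W + C) = 40*(-99 - 12) = 40*(-111) = -4440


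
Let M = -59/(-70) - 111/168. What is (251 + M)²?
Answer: 4946449561/78400 ≈ 63093.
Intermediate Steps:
M = 51/280 (M = -59*(-1/70) - 111*1/168 = 59/70 - 37/56 = 51/280 ≈ 0.18214)
(251 + M)² = (251 + 51/280)² = (70331/280)² = 4946449561/78400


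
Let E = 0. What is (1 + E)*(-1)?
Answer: -1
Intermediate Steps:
(1 + E)*(-1) = (1 + 0)*(-1) = 1*(-1) = -1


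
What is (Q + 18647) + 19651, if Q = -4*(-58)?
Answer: 38530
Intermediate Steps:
Q = 232
(Q + 18647) + 19651 = (232 + 18647) + 19651 = 18879 + 19651 = 38530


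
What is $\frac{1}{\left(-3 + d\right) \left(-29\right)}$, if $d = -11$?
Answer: $\frac{1}{406} \approx 0.0024631$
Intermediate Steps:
$\frac{1}{\left(-3 + d\right) \left(-29\right)} = \frac{1}{\left(-3 - 11\right) \left(-29\right)} = \frac{1}{-14} \left(- \frac{1}{29}\right) = \left(- \frac{1}{14}\right) \left(- \frac{1}{29}\right) = \frac{1}{406}$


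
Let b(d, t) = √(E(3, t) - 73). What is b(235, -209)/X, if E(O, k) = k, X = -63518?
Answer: -I*√282/63518 ≈ -0.00026438*I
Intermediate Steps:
b(d, t) = √(-73 + t) (b(d, t) = √(t - 73) = √(-73 + t))
b(235, -209)/X = √(-73 - 209)/(-63518) = √(-282)*(-1/63518) = (I*√282)*(-1/63518) = -I*√282/63518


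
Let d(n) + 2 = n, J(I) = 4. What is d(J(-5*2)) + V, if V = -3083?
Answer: -3081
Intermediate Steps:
d(n) = -2 + n
d(J(-5*2)) + V = (-2 + 4) - 3083 = 2 - 3083 = -3081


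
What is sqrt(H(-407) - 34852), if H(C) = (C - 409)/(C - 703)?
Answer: 2*I*sqrt(298196135)/185 ≈ 186.69*I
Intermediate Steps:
H(C) = (-409 + C)/(-703 + C)
sqrt(H(-407) - 34852) = sqrt((-409 - 407)/(-703 - 407) - 34852) = sqrt(-816/(-1110) - 34852) = sqrt(-1/1110*(-816) - 34852) = sqrt(136/185 - 34852) = sqrt(-6447484/185) = 2*I*sqrt(298196135)/185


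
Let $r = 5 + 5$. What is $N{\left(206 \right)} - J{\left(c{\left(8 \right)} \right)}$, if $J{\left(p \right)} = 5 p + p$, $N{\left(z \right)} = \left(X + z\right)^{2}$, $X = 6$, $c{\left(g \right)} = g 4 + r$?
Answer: $44692$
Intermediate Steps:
$r = 10$
$c{\left(g \right)} = 10 + 4 g$ ($c{\left(g \right)} = g 4 + 10 = 4 g + 10 = 10 + 4 g$)
$N{\left(z \right)} = \left(6 + z\right)^{2}$
$J{\left(p \right)} = 6 p$
$N{\left(206 \right)} - J{\left(c{\left(8 \right)} \right)} = \left(6 + 206\right)^{2} - 6 \left(10 + 4 \cdot 8\right) = 212^{2} - 6 \left(10 + 32\right) = 44944 - 6 \cdot 42 = 44944 - 252 = 44692$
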